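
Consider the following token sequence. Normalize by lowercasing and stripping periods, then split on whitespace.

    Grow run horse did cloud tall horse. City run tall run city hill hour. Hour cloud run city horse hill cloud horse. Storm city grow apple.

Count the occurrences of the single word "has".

0

Scanning the 26 tokens for "has":
  (none found)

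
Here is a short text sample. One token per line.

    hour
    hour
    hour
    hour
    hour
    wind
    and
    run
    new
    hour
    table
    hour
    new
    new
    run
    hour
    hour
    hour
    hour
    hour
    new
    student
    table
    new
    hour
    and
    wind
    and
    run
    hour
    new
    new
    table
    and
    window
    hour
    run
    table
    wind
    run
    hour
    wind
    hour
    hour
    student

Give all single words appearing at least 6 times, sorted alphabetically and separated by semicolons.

Unigram counts meeting the condition (at least 6 times):
  hour: 18
  new: 7

hour; new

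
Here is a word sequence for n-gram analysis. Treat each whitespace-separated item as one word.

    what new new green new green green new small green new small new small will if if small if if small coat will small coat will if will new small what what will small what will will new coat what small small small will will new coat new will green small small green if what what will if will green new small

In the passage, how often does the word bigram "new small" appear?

5

Scanning the 61 overlapping bigram windows for "new small":
  position 8–9: new small
  position 11–12: new small
  position 13–14: new small
  position 29–30: new small
  position 61–62: new small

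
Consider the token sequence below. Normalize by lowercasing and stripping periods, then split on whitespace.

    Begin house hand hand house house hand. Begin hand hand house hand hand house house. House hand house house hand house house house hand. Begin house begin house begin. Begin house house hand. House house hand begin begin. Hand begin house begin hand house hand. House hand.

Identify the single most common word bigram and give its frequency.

Bigram frequencies (highest first):
  house hand: 10
  hand house: 8
  house house: 8
  begin house: 5
  hand begin: 4
  hand hand: 3
  … (3 more, each ≤ 3)

"house hand", 10 times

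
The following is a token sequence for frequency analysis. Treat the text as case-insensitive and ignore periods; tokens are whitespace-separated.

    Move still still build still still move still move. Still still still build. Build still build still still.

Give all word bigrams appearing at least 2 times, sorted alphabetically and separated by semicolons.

build still; move still; still build; still move; still still

Bigram counts meeting the condition (at least 2 times):
  build still: 3
  move still: 3
  still build: 3
  still move: 2
  still still: 5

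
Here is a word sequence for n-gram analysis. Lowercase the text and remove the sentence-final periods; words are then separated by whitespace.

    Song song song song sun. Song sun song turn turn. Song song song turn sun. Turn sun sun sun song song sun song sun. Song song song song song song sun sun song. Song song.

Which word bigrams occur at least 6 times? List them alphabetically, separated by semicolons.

song song; sun song

Bigram counts meeting the condition (at least 6 times):
  song song: 13
  sun song: 6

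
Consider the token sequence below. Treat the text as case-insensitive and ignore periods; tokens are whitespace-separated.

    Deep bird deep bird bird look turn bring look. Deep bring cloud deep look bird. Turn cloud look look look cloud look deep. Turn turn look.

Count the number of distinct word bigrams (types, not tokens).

21

26 tokens → 25 bigram windows in total.
Repeated bigrams (each contributes count−1 duplicates):
  cloud look: 2
  deep bird: 2
  look deep: 2
  look look: 2
4 duplicate windows → 25 − 4 = 21 distinct.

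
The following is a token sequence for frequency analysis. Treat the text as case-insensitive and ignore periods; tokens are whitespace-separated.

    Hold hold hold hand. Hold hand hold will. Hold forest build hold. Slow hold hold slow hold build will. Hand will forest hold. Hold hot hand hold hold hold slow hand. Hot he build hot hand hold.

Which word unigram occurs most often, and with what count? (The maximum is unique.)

"hold", 16 times

Unigram frequencies (highest first):
  hold: 16
  hand: 6
  will: 3
  build: 3
  slow: 3
  hot: 3
  … (2 more, each ≤ 2)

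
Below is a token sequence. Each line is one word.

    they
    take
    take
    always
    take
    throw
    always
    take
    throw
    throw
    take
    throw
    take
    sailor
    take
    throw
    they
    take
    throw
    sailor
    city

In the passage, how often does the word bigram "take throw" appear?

5

Scanning the 20 overlapping bigram windows for "take throw":
  position 5–6: take throw
  position 8–9: take throw
  position 11–12: take throw
  position 15–16: take throw
  position 18–19: take throw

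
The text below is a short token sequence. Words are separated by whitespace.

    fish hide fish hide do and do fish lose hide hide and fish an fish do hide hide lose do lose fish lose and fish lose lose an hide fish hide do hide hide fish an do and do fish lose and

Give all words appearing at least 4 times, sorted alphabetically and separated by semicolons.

Unigram counts meeting the condition (at least 4 times):
  and: 5
  do: 7
  fish: 10
  hide: 10
  lose: 7

and; do; fish; hide; lose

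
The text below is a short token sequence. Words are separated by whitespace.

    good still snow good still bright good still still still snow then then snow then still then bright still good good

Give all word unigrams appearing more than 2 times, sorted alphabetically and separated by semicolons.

good; snow; still; then

Unigram counts meeting the condition (more than 2 times):
  good: 5
  snow: 3
  still: 7
  then: 4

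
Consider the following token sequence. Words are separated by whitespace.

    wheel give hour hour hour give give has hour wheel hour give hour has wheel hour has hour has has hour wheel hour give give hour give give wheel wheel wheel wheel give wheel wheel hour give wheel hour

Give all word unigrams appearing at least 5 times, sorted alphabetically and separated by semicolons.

Unigram counts meeting the condition (at least 5 times):
  give: 10
  has: 5
  hour: 13
  wheel: 11

give; has; hour; wheel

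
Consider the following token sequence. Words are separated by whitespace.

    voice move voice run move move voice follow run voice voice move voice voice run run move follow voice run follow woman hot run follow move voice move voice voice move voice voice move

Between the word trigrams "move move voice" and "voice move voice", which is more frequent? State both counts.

"move move voice": 1 occurrence
"voice move voice": 4 occurrences

"voice move voice" (4 vs 1)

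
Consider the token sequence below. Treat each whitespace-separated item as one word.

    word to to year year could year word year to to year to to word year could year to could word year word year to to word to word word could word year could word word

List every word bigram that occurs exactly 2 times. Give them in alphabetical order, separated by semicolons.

could year; to year; word to; word word; year word

Bigram counts meeting the condition (exactly 2 times):
  could year: 2
  to year: 2
  word to: 2
  word word: 2
  year word: 2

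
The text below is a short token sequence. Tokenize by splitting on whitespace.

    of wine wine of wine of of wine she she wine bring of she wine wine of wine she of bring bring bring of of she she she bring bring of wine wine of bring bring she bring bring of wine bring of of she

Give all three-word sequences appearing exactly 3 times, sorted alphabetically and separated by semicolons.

Trigram counts meeting the condition (exactly 3 times):
  bring bring of: 3
  wine wine of: 3

bring bring of; wine wine of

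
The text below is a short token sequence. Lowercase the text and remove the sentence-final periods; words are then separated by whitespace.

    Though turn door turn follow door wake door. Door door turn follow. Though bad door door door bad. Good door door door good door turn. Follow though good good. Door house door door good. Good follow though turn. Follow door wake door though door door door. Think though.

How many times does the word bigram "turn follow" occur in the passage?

4

Scanning the 47 overlapping bigram windows for "turn follow":
  position 4–5: turn follow
  position 11–12: turn follow
  position 25–26: turn follow
  position 38–39: turn follow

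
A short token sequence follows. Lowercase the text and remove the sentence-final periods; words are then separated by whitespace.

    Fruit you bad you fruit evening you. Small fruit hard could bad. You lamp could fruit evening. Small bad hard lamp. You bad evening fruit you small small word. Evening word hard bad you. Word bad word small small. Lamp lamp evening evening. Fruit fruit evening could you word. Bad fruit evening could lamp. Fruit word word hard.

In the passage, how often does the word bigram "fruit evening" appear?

Scanning the 57 overlapping bigram windows for "fruit evening":
  position 5–6: fruit evening
  position 16–17: fruit evening
  position 45–46: fruit evening
  position 51–52: fruit evening

4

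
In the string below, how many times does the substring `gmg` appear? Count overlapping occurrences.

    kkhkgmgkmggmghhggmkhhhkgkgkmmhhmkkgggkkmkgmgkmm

Sliding a length-3 window over the 47 characters (45 positions):
  position 5–7: gmg
  position 11–13: gmg
  position 42–44: gmg

3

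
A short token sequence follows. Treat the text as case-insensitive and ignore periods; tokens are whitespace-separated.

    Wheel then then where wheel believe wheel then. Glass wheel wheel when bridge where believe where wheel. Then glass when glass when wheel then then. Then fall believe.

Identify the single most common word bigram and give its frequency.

Bigram frequencies (highest first):
  wheel then: 4
  then then: 3
  where wheel: 2
  then glass: 2
  glass when: 2
  then where: 1
  … (13 more, each ≤ 1)

"wheel then", 4 times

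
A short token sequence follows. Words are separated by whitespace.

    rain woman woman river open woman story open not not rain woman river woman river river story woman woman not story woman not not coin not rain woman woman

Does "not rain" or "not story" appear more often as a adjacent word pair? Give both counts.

"not rain": 2 occurrences
"not story": 1 occurrence

"not rain" (2 vs 1)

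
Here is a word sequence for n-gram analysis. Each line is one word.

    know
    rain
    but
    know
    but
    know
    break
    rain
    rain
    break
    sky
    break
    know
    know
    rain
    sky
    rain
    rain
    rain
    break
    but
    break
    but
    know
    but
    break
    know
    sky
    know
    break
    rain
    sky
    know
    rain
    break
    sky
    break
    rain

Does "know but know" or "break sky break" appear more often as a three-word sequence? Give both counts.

"break sky break" (2 vs 1)

"know but know": 1 occurrence
"break sky break": 2 occurrences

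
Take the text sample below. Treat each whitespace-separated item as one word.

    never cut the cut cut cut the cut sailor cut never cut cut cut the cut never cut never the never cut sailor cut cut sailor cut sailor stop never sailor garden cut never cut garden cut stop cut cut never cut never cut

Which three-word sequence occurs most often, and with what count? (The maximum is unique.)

Trigram frequencies (highest first):
  cut never cut: 5
  cut the cut: 3
  cut sailor cut: 3
  cut cut cut: 2
  cut cut the: 2
  never cut never: 2
  … (25 more, each ≤ 1)

"cut never cut", 5 times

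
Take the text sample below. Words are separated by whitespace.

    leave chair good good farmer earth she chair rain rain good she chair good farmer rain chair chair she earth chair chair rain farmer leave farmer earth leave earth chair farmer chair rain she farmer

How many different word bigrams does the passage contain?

26

35 tokens → 34 bigram windows in total.
Repeated bigrams (each contributes count−1 duplicates):
  chair rain: 3
  chair chair: 2
  chair good: 2
  earth chair: 2
  farmer earth: 2
  good farmer: 2
  she chair: 2
8 duplicate windows → 34 − 8 = 26 distinct.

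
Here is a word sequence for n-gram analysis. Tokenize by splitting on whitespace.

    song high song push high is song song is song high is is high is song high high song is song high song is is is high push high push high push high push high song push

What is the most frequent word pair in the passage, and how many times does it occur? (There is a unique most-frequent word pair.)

"push high", 5 times

Bigram frequencies (highest first):
  push high: 5
  song high: 4
  high song: 4
  is song: 4
  high push: 4
  high is: 3
  … (6 more, each ≤ 3)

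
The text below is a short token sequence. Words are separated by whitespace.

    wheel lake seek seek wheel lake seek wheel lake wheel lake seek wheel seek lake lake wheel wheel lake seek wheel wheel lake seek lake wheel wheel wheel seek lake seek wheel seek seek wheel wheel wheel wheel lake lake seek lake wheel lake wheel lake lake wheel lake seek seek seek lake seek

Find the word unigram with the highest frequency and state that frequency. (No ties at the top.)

Unigram frequencies (highest first):
  wheel: 20
  lake: 18
  seek: 16

"wheel", 20 times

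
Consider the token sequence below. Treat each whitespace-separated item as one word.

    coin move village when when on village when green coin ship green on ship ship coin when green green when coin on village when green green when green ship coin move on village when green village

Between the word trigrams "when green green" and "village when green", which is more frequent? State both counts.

"when green green": 2 occurrences
"village when green": 3 occurrences

"village when green" (3 vs 2)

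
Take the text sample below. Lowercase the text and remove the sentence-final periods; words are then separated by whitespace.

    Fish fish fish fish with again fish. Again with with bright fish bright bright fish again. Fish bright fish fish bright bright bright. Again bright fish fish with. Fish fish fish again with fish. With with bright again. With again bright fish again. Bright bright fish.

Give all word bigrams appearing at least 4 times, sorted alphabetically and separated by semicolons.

bright bright; bright fish; fish again; fish fish

Bigram counts meeting the condition (at least 4 times):
  bright bright: 4
  bright fish: 6
  fish again: 4
  fish fish: 7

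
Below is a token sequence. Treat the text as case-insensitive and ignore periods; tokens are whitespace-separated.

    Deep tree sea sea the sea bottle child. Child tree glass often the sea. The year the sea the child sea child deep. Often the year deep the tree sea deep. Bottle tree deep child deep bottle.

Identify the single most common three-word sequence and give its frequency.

"the sea the", 2 times

Trigram frequencies (highest first):
  the sea the: 2
  deep tree sea: 1
  tree sea sea: 1
  sea sea the: 1
  sea the sea: 1
  the sea bottle: 1
  … (28 more, each ≤ 1)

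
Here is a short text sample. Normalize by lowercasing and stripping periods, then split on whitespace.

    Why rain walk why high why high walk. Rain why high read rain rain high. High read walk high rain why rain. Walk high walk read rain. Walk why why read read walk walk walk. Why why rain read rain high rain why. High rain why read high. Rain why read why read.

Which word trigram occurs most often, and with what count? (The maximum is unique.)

"high rain why", 4 times

Trigram frequencies (highest first):
  high rain why: 4
  why rain walk: 2
  rain walk why: 2
  rain why high: 2
  walk why why: 2
  rain why read: 2
  … (37 more, each ≤ 1)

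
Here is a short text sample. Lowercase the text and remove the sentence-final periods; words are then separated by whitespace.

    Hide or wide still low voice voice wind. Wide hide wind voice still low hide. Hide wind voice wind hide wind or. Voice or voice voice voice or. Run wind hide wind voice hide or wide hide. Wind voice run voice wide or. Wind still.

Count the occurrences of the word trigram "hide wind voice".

4

Scanning the 43 overlapping trigram windows for "hide wind voice":
  position 10–12: hide wind voice
  position 16–18: hide wind voice
  position 31–33: hide wind voice
  position 37–39: hide wind voice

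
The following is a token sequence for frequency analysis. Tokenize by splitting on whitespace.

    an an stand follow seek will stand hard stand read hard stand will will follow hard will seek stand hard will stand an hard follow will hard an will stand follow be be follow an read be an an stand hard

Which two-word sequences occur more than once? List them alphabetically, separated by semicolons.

an an; an stand; hard stand; hard will; stand follow; stand hard; will stand

Bigram counts meeting the condition (more than once):
  an an: 2
  an stand: 2
  hard stand: 2
  hard will: 2
  stand follow: 2
  stand hard: 3
  will stand: 3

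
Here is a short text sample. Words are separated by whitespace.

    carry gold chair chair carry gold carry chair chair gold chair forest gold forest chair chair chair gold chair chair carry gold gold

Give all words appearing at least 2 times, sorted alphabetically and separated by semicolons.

Unigram counts meeting the condition (at least 2 times):
  carry: 4
  chair: 10
  forest: 2
  gold: 7

carry; chair; forest; gold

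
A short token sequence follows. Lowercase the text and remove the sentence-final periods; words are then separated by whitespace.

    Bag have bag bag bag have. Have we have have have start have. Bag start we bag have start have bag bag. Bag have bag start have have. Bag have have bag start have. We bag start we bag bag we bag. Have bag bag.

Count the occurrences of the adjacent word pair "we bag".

Scanning the 44 overlapping bigram windows for "we bag":
  position 16–17: we bag
  position 35–36: we bag
  position 38–39: we bag
  position 41–42: we bag

4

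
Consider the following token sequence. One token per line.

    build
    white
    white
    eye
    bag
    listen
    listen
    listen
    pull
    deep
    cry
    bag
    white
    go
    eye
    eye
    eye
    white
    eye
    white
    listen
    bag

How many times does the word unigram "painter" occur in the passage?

0

Scanning the 22 tokens for "painter":
  (none found)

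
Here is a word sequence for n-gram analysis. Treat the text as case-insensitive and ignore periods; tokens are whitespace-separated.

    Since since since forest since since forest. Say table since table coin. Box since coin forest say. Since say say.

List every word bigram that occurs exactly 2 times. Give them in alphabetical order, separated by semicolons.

forest say; since forest

Bigram counts meeting the condition (exactly 2 times):
  forest say: 2
  since forest: 2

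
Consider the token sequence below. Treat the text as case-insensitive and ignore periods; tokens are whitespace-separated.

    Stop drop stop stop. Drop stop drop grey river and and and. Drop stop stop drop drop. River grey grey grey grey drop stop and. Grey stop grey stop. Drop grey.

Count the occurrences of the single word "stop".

9

Scanning the 31 tokens for "stop":
  position 1: stop
  position 3: stop
  position 4: stop
  position 6: stop
  position 14: stop
  position 15: stop
  position 24: stop
  position 27: stop
  position 29: stop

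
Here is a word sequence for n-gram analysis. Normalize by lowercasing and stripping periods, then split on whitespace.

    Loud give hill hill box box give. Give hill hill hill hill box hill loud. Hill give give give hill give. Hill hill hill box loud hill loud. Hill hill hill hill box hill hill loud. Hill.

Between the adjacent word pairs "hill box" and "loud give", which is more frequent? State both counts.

"hill box": 4 occurrences
"loud give": 1 occurrence

"hill box" (4 vs 1)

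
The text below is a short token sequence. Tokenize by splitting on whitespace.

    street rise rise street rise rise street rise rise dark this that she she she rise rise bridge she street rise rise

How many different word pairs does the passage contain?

22 tokens → 21 bigram windows in total.
Repeated bigrams (each contributes count−1 duplicates):
  rise rise: 5
  street rise: 4
  rise street: 2
  she she: 2
9 duplicate windows → 21 − 9 = 12 distinct.

12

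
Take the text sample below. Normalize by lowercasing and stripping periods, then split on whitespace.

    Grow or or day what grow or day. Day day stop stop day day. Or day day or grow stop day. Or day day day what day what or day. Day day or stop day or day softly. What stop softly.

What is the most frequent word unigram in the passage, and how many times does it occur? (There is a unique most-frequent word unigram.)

Unigram frequencies (highest first):
  day: 18
  or: 9
  stop: 5
  what: 4
  grow: 3
  softly: 2

"day", 18 times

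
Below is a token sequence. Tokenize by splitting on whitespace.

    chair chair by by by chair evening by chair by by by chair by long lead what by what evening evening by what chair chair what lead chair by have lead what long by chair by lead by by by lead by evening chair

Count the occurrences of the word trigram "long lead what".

Scanning the 42 overlapping trigram windows for "long lead what":
  position 15–17: long lead what

1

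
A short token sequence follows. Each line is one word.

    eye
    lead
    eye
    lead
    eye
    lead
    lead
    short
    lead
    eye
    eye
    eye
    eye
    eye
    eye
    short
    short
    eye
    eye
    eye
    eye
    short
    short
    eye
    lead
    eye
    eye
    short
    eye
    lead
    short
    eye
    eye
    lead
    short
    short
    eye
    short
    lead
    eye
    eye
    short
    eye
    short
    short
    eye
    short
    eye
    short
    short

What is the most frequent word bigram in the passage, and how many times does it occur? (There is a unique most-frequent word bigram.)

Bigram frequencies (highest first):
  eye eye: 11
  eye short: 8
  short eye: 8
  eye lead: 6
  lead eye: 5
  short short: 5
  … (3 more, each ≤ 3)

"eye eye", 11 times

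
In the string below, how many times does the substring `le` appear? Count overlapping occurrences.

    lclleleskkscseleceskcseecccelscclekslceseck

Sliding a length-2 window over the 43 characters (42 positions):
  position 4–5: le
  position 6–7: le
  position 15–16: le
  position 33–34: le

4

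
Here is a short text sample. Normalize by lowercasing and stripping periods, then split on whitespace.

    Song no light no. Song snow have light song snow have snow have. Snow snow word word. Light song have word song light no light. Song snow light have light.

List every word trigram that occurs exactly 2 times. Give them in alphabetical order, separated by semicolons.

Trigram counts meeting the condition (exactly 2 times):
  light song snow: 2
  snow have snow: 2
  song snow have: 2

light song snow; snow have snow; song snow have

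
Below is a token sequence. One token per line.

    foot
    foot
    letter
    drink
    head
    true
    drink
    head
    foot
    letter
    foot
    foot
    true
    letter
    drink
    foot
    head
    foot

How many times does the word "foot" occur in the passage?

Scanning the 18 tokens for "foot":
  position 1: foot
  position 2: foot
  position 9: foot
  position 11: foot
  position 12: foot
  position 16: foot
  position 18: foot

7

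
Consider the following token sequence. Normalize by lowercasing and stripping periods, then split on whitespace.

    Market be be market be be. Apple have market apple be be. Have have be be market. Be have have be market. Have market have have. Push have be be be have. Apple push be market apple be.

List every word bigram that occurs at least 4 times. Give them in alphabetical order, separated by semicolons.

be be; be market

Bigram counts meeting the condition (at least 4 times):
  be be: 6
  be market: 4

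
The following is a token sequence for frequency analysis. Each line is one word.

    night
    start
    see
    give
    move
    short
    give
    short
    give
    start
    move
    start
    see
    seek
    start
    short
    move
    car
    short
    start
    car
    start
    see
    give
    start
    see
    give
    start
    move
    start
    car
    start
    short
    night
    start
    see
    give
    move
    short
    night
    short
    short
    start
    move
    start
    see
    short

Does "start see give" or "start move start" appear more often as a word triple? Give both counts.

"start see give" (4 vs 3)

"start see give": 4 occurrences
"start move start": 3 occurrences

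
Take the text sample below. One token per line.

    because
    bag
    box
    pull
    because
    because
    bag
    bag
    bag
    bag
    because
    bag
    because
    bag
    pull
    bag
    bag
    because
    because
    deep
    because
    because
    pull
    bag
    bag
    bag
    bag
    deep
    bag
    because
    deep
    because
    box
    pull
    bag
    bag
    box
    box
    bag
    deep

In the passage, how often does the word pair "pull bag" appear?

Scanning the 39 overlapping bigram windows for "pull bag":
  position 15–16: pull bag
  position 23–24: pull bag
  position 34–35: pull bag

3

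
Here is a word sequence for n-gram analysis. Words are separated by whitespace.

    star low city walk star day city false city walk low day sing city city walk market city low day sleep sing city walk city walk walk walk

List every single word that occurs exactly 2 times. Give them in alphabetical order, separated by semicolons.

sing; star

Unigram counts meeting the condition (exactly 2 times):
  sing: 2
  star: 2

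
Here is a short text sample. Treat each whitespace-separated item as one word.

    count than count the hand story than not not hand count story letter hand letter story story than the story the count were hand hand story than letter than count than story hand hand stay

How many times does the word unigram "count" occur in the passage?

5

Scanning the 35 tokens for "count":
  position 1: count
  position 3: count
  position 11: count
  position 22: count
  position 30: count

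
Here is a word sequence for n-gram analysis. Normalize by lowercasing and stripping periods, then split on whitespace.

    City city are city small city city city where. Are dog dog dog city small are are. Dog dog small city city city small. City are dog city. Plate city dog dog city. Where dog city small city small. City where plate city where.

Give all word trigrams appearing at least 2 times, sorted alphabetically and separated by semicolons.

are dog dog; city city city; city small city; dog city small; dog dog city; small city city

Trigram counts meeting the condition (at least 2 times):
  are dog dog: 2
  city city city: 2
  city small city: 4
  dog city small: 2
  dog dog city: 2
  small city city: 2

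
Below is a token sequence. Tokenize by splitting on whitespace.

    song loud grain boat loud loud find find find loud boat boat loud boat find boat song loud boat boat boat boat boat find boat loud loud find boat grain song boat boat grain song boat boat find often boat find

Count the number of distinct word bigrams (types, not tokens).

41 tokens → 40 bigram windows in total.
Repeated bigrams (each contributes count−1 duplicates):
  boat boat: 7
  boat find: 4
  boat loud: 3
  find boat: 3
  loud boat: 3
  boat grain: 2
  find find: 2
  grain song: 2
  … (4 more repeated)
22 duplicate windows → 40 − 22 = 18 distinct.

18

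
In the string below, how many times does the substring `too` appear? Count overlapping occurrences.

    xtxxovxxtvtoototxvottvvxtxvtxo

Sliding a length-3 window over the 30 characters (28 positions):
  position 11–13: too

1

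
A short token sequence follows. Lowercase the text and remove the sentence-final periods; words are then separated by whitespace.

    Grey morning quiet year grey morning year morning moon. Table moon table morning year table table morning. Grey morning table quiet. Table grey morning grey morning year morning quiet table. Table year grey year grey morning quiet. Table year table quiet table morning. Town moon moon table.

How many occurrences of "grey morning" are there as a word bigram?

6

Scanning the 46 overlapping bigram windows for "grey morning":
  position 1–2: grey morning
  position 5–6: grey morning
  position 18–19: grey morning
  position 23–24: grey morning
  position 25–26: grey morning
  position 35–36: grey morning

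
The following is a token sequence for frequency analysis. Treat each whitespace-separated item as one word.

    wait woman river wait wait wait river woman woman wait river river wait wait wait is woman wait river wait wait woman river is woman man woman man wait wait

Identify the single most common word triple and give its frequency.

Trigram frequencies (highest first):
  river wait wait: 3
  wait woman river: 2
  wait wait wait: 2
  woman wait river: 2
  woman river wait: 1
  wait wait river: 1
  … (17 more, each ≤ 1)

"river wait wait", 3 times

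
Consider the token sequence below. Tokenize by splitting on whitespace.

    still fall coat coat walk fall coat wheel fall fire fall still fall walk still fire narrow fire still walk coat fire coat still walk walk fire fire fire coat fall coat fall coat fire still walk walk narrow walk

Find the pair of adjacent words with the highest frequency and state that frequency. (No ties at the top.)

"fall coat", 4 times

Bigram frequencies (highest first):
  fall coat: 4
  still walk: 3
  still fall: 2
  fire still: 2
  coat fire: 2
  fire coat: 2
  … (21 more, each ≤ 2)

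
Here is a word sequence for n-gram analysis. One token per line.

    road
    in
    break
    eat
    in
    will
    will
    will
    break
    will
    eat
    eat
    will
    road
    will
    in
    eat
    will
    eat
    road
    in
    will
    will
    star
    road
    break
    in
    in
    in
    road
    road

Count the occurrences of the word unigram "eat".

5

Scanning the 31 tokens for "eat":
  position 4: eat
  position 11: eat
  position 12: eat
  position 17: eat
  position 19: eat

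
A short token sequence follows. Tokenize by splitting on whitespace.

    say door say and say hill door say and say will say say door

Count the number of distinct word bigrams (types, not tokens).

14 tokens → 13 bigram windows in total.
Repeated bigrams (each contributes count−1 duplicates):
  and say: 2
  door say: 2
  say and: 2
  say door: 2
4 duplicate windows → 13 − 4 = 9 distinct.

9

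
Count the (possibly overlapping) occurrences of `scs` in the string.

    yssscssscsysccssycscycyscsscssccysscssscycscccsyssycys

5

Sliding a length-3 window over the 54 characters (52 positions):
  position 4–6: scs
  position 8–10: scs
  position 24–26: scs
  position 27–29: scs
  position 35–37: scs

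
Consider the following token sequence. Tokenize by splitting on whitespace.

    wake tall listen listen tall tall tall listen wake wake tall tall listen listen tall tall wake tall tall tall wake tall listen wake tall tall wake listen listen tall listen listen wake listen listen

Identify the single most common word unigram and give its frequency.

Unigram frequencies (highest first):
  tall: 15
  listen: 12
  wake: 8

"tall", 15 times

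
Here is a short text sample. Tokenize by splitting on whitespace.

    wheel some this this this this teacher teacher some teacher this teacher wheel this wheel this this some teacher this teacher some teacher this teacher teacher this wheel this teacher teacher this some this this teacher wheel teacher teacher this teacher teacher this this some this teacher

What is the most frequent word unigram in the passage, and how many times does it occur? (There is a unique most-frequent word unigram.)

"this", 19 times

Unigram frequencies (highest first):
  this: 19
  teacher: 17
  some: 6
  wheel: 5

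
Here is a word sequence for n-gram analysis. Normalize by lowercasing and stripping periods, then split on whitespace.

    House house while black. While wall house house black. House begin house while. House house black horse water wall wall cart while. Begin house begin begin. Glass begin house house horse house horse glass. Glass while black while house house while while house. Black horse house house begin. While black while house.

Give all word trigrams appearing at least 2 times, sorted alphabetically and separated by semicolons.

Trigram counts meeting the condition (at least 2 times):
  black while house: 2
  house black horse: 2
  house house black: 2
  house house while: 2
  while black while: 3
  while house house: 2

black while house; house black horse; house house black; house house while; while black while; while house house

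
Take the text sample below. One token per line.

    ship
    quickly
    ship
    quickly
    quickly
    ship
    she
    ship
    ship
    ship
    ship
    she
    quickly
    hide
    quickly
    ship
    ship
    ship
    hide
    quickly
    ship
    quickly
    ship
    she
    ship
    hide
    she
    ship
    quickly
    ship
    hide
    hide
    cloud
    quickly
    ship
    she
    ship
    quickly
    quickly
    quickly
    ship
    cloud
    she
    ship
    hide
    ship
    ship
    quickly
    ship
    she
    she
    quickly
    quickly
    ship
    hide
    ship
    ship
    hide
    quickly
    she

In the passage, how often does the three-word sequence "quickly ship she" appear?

Scanning the 58 overlapping trigram windows for "quickly ship she":
  position 5–7: quickly ship she
  position 22–24: quickly ship she
  position 34–36: quickly ship she
  position 48–50: quickly ship she

4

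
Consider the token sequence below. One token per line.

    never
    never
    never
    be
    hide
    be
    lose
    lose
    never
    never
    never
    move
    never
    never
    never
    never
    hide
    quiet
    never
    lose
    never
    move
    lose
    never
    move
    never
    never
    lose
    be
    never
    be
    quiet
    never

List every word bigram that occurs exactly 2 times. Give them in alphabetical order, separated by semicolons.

move never; never be; never lose; quiet never

Bigram counts meeting the condition (exactly 2 times):
  move never: 2
  never be: 2
  never lose: 2
  quiet never: 2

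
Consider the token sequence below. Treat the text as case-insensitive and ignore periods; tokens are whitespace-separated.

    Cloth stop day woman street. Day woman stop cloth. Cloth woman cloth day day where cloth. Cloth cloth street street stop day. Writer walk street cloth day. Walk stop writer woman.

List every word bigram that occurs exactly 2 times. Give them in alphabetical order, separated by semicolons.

Bigram counts meeting the condition (exactly 2 times):
  cloth day: 2
  day woman: 2
  stop day: 2

cloth day; day woman; stop day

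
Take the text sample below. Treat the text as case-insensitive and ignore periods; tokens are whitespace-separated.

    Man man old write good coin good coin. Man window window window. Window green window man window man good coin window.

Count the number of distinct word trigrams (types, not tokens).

21 tokens → 19 trigram windows in total.
Repeated trigrams (each contributes count−1 duplicates):
  window window window: 2
1 duplicate windows → 19 − 1 = 18 distinct.

18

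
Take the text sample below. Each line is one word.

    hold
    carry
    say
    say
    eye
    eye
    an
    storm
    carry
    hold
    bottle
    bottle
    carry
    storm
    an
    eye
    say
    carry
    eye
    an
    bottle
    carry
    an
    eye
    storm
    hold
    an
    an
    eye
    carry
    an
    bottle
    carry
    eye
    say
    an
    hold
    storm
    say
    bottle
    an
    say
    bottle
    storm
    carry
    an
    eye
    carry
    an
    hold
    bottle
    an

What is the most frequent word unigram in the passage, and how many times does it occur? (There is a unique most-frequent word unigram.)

Unigram frequencies (highest first):
  an: 12
  carry: 9
  eye: 8
  bottle: 7
  say: 6
  hold: 5
  … (1 more, each ≤ 5)

"an", 12 times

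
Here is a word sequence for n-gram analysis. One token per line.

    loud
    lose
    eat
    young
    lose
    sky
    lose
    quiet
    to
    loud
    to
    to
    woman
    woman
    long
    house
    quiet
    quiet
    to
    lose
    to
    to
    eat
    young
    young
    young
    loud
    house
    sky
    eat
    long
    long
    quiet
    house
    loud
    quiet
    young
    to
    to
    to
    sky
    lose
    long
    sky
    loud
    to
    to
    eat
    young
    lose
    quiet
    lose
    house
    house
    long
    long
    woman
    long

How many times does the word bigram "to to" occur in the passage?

Scanning the 57 overlapping bigram windows for "to to":
  position 11–12: to to
  position 21–22: to to
  position 38–39: to to
  position 39–40: to to
  position 46–47: to to

5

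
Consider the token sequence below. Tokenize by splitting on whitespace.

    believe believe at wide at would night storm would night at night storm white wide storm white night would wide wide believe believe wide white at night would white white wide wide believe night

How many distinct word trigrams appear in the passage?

31

34 tokens → 32 trigram windows in total.
Repeated trigrams (each contributes count−1 duplicates):
  wide wide believe: 2
1 duplicate windows → 32 − 1 = 31 distinct.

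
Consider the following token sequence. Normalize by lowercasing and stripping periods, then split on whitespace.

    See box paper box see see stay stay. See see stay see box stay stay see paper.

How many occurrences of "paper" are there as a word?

2

Scanning the 17 tokens for "paper":
  position 3: paper
  position 17: paper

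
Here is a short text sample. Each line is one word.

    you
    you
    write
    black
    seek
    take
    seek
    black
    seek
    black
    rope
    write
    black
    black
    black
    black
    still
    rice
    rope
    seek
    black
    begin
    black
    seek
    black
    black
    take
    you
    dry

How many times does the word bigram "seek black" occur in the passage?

4

Scanning the 28 overlapping bigram windows for "seek black":
  position 7–8: seek black
  position 9–10: seek black
  position 20–21: seek black
  position 24–25: seek black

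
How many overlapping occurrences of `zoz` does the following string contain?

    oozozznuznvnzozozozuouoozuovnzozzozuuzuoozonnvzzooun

Sliding a length-3 window over the 52 characters (50 positions):
  position 3–5: zoz
  position 13–15: zoz
  position 15–17: zoz
  position 17–19: zoz
  position 30–32: zoz
  position 33–35: zoz

6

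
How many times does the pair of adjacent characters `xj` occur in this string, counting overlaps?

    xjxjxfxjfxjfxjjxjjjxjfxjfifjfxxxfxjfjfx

Sliding a length-2 window over the 39 characters (38 positions):
  position 1–2: xj
  position 3–4: xj
  position 7–8: xj
  position 10–11: xj
  position 13–14: xj
  position 16–17: xj
  position 20–21: xj
  position 23–24: xj
  position 34–35: xj

9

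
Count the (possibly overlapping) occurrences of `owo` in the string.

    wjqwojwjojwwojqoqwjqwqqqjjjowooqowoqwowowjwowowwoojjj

4

Sliding a length-3 window over the 53 characters (51 positions):
  position 28–30: owo
  position 33–35: owo
  position 38–40: owo
  position 44–46: owo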